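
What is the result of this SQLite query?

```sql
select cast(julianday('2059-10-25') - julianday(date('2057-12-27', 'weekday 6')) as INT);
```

665

`weekday 6` advances to the next Saturday; 2057-12-27 is a Thursday, so it moves forward to 2057-12-29.
2 days remain in December 2057 after the 29th (31 − 29).
Full months from January 2058 through September 2059 contribute their day counts.
Then 25 days into October 2059.
Total: 2 + 31 + 28 + 31 + 30 + 31 + 30 + 31 + 31 + 30 + 31 + 30 + 31 + 31 + 28 + 31 + 30 + 31 + 30 + 31 + 31 + 30 + 25 = 665.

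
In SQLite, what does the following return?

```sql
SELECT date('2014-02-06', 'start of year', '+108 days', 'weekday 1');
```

2014-04-21

`start of year` rewinds 2014-02-06 to 2014-01-01.
Applying '+108 days' to 2014-01-01: counting 108 days forward gives 2014-04-19.
`weekday 1` advances to the next Monday; 2014-04-19 is a Saturday, so it moves forward to 2014-04-21.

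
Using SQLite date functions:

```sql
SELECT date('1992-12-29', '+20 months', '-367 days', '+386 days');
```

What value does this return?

1994-09-17

Adding +20 months to 1992-12-29 gives 1994-08-29.
Applying '-367 days' to 1994-08-29: counting 367 days back gives 1993-08-27.
Applying '+386 days' to 1993-08-27: counting 386 days forward gives 1994-09-17.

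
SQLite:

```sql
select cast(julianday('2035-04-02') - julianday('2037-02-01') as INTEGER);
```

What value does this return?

28 days remain in April 2035 after the 2nd (30 − 2).
Full months from May 2035 through January 2037 contribute their day counts.
Then 1 day into February 2037.
Total: 28 + 31 + 30 + 31 + 31 + 30 + 31 + 30 + 31 + 31 + 29 + 31 + 30 + 31 + 30 + 31 + 31 + 30 + 31 + 30 + 31 + 31 + 1 = 671.
The subtraction is earlier − later, so the result is −671 → -671.

-671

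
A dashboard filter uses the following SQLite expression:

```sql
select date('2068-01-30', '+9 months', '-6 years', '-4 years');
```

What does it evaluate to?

2058-10-30

Adding +9 months to 2068-01-30 gives 2068-10-30.
Adding -6 years to 2068-10-30 gives 2062-10-30.
Adding -4 years to 2062-10-30 gives 2058-10-30.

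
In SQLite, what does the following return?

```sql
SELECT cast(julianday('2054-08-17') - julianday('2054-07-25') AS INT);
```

6 days remain in July 2054 after the 25th (31 − 25).
Then 17 days into August 2054.
Total: 6 + 17 = 23.

23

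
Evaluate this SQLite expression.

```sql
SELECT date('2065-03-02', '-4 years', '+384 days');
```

Adding -4 years to 2065-03-02 gives 2061-03-02.
Applying '+384 days' to 2061-03-02: counting 384 days forward gives 2062-03-21.

2062-03-21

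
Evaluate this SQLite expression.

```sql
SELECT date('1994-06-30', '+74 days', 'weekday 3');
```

Applying '+74 days' to 1994-06-30: counting 74 days forward gives 1994-09-12.
`weekday 3` advances to the next Wednesday; 1994-09-12 is a Monday, so it moves forward to 1994-09-14.

1994-09-14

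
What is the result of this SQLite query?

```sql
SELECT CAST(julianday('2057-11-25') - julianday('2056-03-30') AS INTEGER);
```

605

1 day remains in March 2056 after the 30th (31 − 30).
Full months from April 2056 through October 2057 contribute their day counts.
Then 25 days into November 2057.
Total: 1 + 30 + 31 + 30 + 31 + 31 + 30 + 31 + 30 + 31 + 31 + 28 + 31 + 30 + 31 + 30 + 31 + 31 + 30 + 31 + 25 = 605.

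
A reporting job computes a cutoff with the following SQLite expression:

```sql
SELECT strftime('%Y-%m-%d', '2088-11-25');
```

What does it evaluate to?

`%Y-%m-%d` extracts the ISO date: 2088-11-25.

2088-11-25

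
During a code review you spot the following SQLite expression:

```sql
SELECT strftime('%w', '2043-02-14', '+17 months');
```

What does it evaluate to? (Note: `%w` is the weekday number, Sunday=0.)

First apply '+17 months': 2043-02-14 → 2044-07-14.
2044-07-14 is a Thursday; with Sunday=0 that is 4.

4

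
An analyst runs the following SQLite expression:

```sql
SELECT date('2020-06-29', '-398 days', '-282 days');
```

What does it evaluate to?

2018-08-19

Applying '-398 days' to 2020-06-29: counting 398 days back gives 2019-05-28.
Applying '-282 days' to 2019-05-28: counting 282 days back gives 2018-08-19.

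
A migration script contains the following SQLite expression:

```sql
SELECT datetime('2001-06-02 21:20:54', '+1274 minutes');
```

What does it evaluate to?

1274 minutes = 21h 14m; +1274 minutes from 2001-06-02 21:20:54 is 2001-06-03 18:34:54 (crosses midnight).

2001-06-03 18:34:54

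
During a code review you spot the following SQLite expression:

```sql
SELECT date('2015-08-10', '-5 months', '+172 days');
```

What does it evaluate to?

Adding -5 months to 2015-08-10 gives 2015-03-10.
Applying '+172 days' to 2015-03-10: counting 172 days forward gives 2015-08-29.

2015-08-29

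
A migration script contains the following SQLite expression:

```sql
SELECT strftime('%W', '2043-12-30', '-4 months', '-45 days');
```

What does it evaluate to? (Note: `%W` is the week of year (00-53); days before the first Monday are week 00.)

28

First apply '-4 months', '-45 days': 2043-12-30 → 2043-07-16.
2043-07-16 is a Thursday. SQLite's %W counts Mondays since the year started; the result is 28.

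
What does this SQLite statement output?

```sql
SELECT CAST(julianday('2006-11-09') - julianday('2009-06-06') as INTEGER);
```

-940

21 days remain in November 2006 after the 9th (30 − 9).
Full months from December 2006 through May 2009 contribute their day counts.
Then 6 days into June 2009.
Total: 21 + 31 + 31 + 28 + 31 + 30 + 31 + 30 + 31 + 31 + 30 + 31 + 30 + 31 + 31 + 29 + 31 + 30 + 31 + 30 + 31 + 31 + 30 + 31 + 30 + 31 + 31 + 28 + 31 + 30 + 31 + 6 = 940.
The subtraction is earlier − later, so the result is −940 → -940.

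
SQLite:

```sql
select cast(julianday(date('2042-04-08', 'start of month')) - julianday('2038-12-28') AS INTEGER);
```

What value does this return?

`start of month` rewinds 2042-04-08 to 2042-04-01.
3 days remain in December 2038 after the 28th (31 − 28).
Full months from January 2039 through March 2042 contribute their day counts.
Then 1 day into April 2042.
Total: 3 + 31 + 28 + 31 + 30 + 31 + 30 + 31 + 31 + 30 + 31 + 30 + 31 + 31 + 29 + 31 + 30 + 31 + 30 + 31 + 31 + 30 + 31 + 30 + 31 + 31 + 28 + 31 + 30 + 31 + 30 + 31 + 31 + 30 + 31 + 30 + 31 + 31 + 28 + 31 + 1 = 1190.

1190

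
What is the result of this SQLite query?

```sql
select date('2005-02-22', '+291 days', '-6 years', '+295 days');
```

Applying '+291 days' to 2005-02-22: counting 291 days forward gives 2005-12-10.
Adding -6 years to 2005-12-10 gives 1999-12-10.
Applying '+295 days' to 1999-12-10: counting 295 days forward gives 2000-09-30.

2000-09-30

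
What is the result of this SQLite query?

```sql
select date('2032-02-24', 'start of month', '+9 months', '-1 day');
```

2032-10-31

`start of month` rewinds 2032-02-24 to 2032-02-01.
Adding +9 months to 2032-02-01 gives 2032-11-01.
Going back 1 day from 2032-11-01 reaches 2032-10-31 (last day of October, 31 days).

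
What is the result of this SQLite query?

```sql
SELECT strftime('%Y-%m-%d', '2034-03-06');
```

`%Y-%m-%d` extracts the ISO date: 2034-03-06.

2034-03-06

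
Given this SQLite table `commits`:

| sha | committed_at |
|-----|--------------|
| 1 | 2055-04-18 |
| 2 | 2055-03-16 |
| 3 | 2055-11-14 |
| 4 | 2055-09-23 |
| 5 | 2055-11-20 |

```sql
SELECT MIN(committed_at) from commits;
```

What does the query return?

MIN over {2055-03-16, 2055-04-18, 2055-09-23, 2055-11-14, 2055-11-20}.

2055-03-16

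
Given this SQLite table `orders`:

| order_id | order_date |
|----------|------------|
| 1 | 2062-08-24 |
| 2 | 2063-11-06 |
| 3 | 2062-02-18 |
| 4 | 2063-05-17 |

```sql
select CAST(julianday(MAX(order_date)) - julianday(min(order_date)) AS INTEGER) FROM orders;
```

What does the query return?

MIN = 2062-02-18, MAX = 2063-11-06.
10 days remain in February 2062 after the 18th (28 − 18).
Full months from March 2062 through October 2063 contribute their day counts.
Then 6 days into November 2063.
Total: 10 + 31 + 30 + 31 + 30 + 31 + 31 + 30 + 31 + 30 + 31 + 31 + 28 + 31 + 30 + 31 + 30 + 31 + 31 + 30 + 31 + 6 = 626.

626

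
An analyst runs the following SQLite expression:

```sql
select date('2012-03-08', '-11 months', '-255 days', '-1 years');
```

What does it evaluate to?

Adding -11 months to 2012-03-08 gives 2011-04-08.
Applying '-255 days' to 2011-04-08: counting 255 days back gives 2010-07-27.
Adding -1 year to 2010-07-27 gives 2009-07-27.

2009-07-27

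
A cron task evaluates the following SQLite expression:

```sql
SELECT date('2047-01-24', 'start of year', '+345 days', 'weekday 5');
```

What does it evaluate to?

`start of year` rewinds 2047-01-24 to 2047-01-01.
Applying '+345 days' to 2047-01-01: counting 345 days forward gives 2047-12-12.
`weekday 5` advances to the next Friday; 2047-12-12 is a Thursday, so it moves forward to 2047-12-13.

2047-12-13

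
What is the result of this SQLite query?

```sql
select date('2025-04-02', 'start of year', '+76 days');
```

`start of year` rewinds 2025-04-02 to 2025-01-01.
Applying '+76 days' to 2025-01-01: counting 76 days forward gives 2025-03-18.

2025-03-18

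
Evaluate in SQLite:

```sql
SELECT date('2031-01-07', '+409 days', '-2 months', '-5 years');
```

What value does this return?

Applying '+409 days' to 2031-01-07: counting 409 days forward gives 2032-02-20.
Adding -2 months to 2032-02-20 gives 2031-12-20.
Adding -5 years to 2031-12-20 gives 2026-12-20.

2026-12-20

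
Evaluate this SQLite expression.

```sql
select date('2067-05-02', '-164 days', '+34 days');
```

2066-12-23

Applying '-164 days' to 2067-05-02: counting 164 days back gives 2066-11-19.
November 2066 has 30 days; 11 remain after the 19th, so 12 days reach 2066-12-01.
Advancing 22 more days within December lands on 2066-12-23.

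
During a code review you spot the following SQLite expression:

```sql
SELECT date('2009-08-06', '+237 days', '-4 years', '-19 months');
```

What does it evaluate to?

Applying '+237 days' to 2009-08-06: counting 237 days forward gives 2010-03-31.
Adding -4 years to 2010-03-31 gives 2006-03-31.
Adding -19 months to 2006-03-31 gives 2004-08-31.

2004-08-31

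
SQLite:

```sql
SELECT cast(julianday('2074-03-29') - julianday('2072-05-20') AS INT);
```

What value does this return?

11 days remain in May 2072 after the 20th (31 − 20).
Full months from June 2072 through February 2074 contribute their day counts.
Then 29 days into March 2074.
Total: 11 + 30 + 31 + 31 + 30 + 31 + 30 + 31 + 31 + 28 + 31 + 30 + 31 + 30 + 31 + 31 + 30 + 31 + 30 + 31 + 31 + 28 + 29 = 678.

678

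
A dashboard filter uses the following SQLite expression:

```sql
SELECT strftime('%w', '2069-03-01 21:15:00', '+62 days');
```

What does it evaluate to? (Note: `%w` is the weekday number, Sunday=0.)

First apply '+62 days': 2069-03-01 21:15:00 → 2069-05-02 21:15:00.
2069-05-02 is a Thursday; with Sunday=0 that is 4.

4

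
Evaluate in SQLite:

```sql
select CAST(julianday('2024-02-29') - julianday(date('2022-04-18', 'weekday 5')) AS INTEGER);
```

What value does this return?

678

`weekday 5` advances to the next Friday; 2022-04-18 is a Monday, so it moves forward to 2022-04-22.
8 days remain in April 2022 after the 22nd (30 − 22).
Full months from May 2022 through January 2024 contribute their day counts.
Then 29 days into February 2024.
Total: 8 + 31 + 30 + 31 + 31 + 30 + 31 + 30 + 31 + 31 + 28 + 31 + 30 + 31 + 30 + 31 + 31 + 30 + 31 + 30 + 31 + 31 + 29 = 678.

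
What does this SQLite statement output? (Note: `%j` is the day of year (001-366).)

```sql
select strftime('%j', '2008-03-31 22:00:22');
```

091

Day-of-year for 2008-03-31: days since 2008-01-01 inclusive = 91, zero-padded to 091.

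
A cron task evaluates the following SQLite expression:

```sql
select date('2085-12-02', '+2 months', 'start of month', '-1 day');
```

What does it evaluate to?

Adding +2 months to 2085-12-02 gives 2086-02-02.
`start of month` rewinds 2086-02-02 to 2086-02-01.
Going back 1 day from 2086-02-01 reaches 2086-01-31 (last day of January, 31 days).

2086-01-31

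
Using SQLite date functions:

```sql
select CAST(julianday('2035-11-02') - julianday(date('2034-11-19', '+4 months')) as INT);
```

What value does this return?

Adding +4 months to 2034-11-19 gives 2035-03-19.
12 days remain in March 2035 after the 19th (31 − 19).
Full months from April 2035 through October 2035 contribute their day counts.
Then 2 days into November 2035.
Total: 12 + 30 + 31 + 30 + 31 + 31 + 30 + 31 + 2 = 228.

228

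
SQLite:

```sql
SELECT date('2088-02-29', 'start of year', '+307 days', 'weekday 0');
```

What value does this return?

2088-11-07

`start of year` rewinds 2088-02-29 to 2088-01-01.
Applying '+307 days' to 2088-01-01: counting 307 days forward gives 2088-11-03.
`weekday 0` advances to the next Sunday; 2088-11-03 is a Wednesday, so it moves forward to 2088-11-07.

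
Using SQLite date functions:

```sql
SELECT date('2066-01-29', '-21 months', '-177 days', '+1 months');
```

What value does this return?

Adding -21 months to 2066-01-29 gives 2064-04-29.
Applying '-177 days' to 2064-04-29: counting 177 days back gives 2063-11-04.
Adding +1 month to 2063-11-04 gives 2063-12-04.

2063-12-04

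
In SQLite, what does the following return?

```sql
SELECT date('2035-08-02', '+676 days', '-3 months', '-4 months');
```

2036-11-08

Applying '+676 days' to 2035-08-02: counting 676 days forward gives 2037-06-08.
Adding -3 months to 2037-06-08 gives 2037-03-08.
Adding -4 months to 2037-03-08 gives 2036-11-08.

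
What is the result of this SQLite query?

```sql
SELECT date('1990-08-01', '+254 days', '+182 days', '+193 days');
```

Applying '+254 days' to 1990-08-01: counting 254 days forward gives 1991-04-12.
Applying '+182 days' to 1991-04-12: counting 182 days forward gives 1991-10-11.
Applying '+193 days' to 1991-10-11: counting 193 days forward gives 1992-04-21.

1992-04-21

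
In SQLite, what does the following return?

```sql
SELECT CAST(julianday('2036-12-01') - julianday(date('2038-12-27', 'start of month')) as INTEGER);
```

-730

`start of month` rewinds 2038-12-27 to 2038-12-01.
30 days remain in December 2036 after the 1st (31 − 1).
Full months from January 2037 through November 2038 contribute their day counts.
Then 1 day into December 2038.
Total: 30 + 31 + 28 + 31 + 30 + 31 + 30 + 31 + 31 + 30 + 31 + 30 + 31 + 31 + 28 + 31 + 30 + 31 + 30 + 31 + 31 + 30 + 31 + 30 + 1 = 730.
The subtraction is earlier − later, so the result is −730 → -730.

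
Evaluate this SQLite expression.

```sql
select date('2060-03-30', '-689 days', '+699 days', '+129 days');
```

2060-08-16

Applying '-689 days' to 2060-03-30: counting 689 days back gives 2058-05-11.
Applying '+699 days' to 2058-05-11: counting 699 days forward gives 2060-04-09.
Applying '+129 days' to 2060-04-09: counting 129 days forward gives 2060-08-16.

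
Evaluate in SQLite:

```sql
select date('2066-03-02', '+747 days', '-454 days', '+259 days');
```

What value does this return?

2067-09-05

Applying '+747 days' to 2066-03-02: counting 747 days forward gives 2068-03-18.
Applying '-454 days' to 2068-03-18: counting 454 days back gives 2066-12-20.
Applying '+259 days' to 2066-12-20: counting 259 days forward gives 2067-09-05.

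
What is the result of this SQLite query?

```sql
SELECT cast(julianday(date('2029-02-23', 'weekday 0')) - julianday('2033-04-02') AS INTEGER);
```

`weekday 0` advances to the next Sunday; 2029-02-23 is a Friday, so it moves forward to 2029-02-25.
3 days remain in February 2029 after the 25th (28 − 25).
Full months from March 2029 through March 2033 contribute their day counts.
Then 2 days into April 2033.
Total: 3 + 31 + 30 + 31 + 30 + 31 + 31 + 30 + 31 + 30 + 31 + 31 + 28 + 31 + 30 + 31 + 30 + 31 + 31 + 30 + 31 + 30 + 31 + 31 + 28 + 31 + 30 + 31 + 30 + 31 + 31 + 30 + 31 + 30 + 31 + 31 + 29 + 31 + 30 + 31 + 30 + 31 + 31 + 30 + 31 + 30 + 31 + 31 + 28 + 31 + 2 = 1497.
The subtraction is earlier − later, so the result is −1497 → -1497.

-1497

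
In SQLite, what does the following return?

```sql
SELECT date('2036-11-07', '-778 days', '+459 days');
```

Applying '-778 days' to 2036-11-07: counting 778 days back gives 2034-09-21.
Applying '+459 days' to 2034-09-21: counting 459 days forward gives 2035-12-24.

2035-12-24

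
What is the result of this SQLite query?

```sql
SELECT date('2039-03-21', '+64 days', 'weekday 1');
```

Applying '+64 days' to 2039-03-21: counting 64 days forward gives 2039-05-24.
`weekday 1` advances to the next Monday; 2039-05-24 is a Tuesday, so it moves forward to 2039-05-30.

2039-05-30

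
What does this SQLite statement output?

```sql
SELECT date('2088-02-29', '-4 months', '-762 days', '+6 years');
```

2091-09-27

Adding -4 months to 2088-02-29 gives 2087-10-29.
Applying '-762 days' to 2087-10-29: counting 762 days back gives 2085-09-27.
Adding +6 years to 2085-09-27 gives 2091-09-27.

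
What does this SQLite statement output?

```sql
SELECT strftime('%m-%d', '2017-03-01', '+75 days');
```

First apply '+75 days': 2017-03-01 → 2017-05-15.
`%m-%d` extracts the month-day: 05-15.

05-15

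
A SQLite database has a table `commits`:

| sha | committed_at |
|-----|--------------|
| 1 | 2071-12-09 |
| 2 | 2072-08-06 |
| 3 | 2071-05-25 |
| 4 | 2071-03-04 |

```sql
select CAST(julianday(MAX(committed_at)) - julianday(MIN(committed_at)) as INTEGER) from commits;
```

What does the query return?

521

MIN = 2071-03-04, MAX = 2072-08-06.
27 days remain in March 2071 after the 4th (31 − 4).
Full months from April 2071 through July 2072 contribute their day counts.
Then 6 days into August 2072.
Total: 27 + 30 + 31 + 30 + 31 + 31 + 30 + 31 + 30 + 31 + 31 + 29 + 31 + 30 + 31 + 30 + 31 + 6 = 521.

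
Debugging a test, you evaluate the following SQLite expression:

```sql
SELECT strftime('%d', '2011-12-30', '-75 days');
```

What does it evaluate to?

16

First apply '-75 days': 2011-12-30 → 2011-10-16.
`%d` extracts the 2-digit day of month: 16.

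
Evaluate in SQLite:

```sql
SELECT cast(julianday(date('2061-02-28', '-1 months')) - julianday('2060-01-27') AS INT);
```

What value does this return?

Adding -1 month to 2061-02-28 gives 2061-01-28.
4 days remain in January 2060 after the 27th (31 − 27).
Full months from February 2060 through December 2060 contribute their day counts.
Then 28 days into January 2061.
Total: 4 + 29 + 31 + 30 + 31 + 30 + 31 + 31 + 30 + 31 + 30 + 31 + 28 = 367.

367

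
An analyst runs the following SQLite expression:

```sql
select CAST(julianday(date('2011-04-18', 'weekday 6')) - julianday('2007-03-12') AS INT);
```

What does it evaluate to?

1503

`weekday 6` advances to the next Saturday; 2011-04-18 is a Monday, so it moves forward to 2011-04-23.
19 days remain in March 2007 after the 12th (31 − 12).
Full months from April 2007 through March 2011 contribute their day counts.
Then 23 days into April 2011.
Total: 19 + 30 + 31 + 30 + 31 + 31 + 30 + 31 + 30 + 31 + 31 + 29 + 31 + 30 + 31 + 30 + 31 + 31 + 30 + 31 + 30 + 31 + 31 + 28 + 31 + 30 + 31 + 30 + 31 + 31 + 30 + 31 + 30 + 31 + 31 + 28 + 31 + 30 + 31 + 30 + 31 + 31 + 30 + 31 + 30 + 31 + 31 + 28 + 31 + 23 = 1503.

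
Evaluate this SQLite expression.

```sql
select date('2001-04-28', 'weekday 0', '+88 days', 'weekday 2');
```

2001-07-31

`weekday 0` advances to the next Sunday; 2001-04-28 is a Saturday, so it moves forward to 2001-04-29.
Applying '+88 days' to 2001-04-29: counting 88 days forward gives 2001-07-26.
`weekday 2` advances to the next Tuesday; 2001-07-26 is a Thursday, so it moves forward to 2001-07-31.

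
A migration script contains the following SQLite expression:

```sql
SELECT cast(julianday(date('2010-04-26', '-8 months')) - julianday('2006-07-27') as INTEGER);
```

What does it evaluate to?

Adding -8 months to 2010-04-26 gives 2009-08-26.
4 days remain in July 2006 after the 27th (31 − 27).
Full months from August 2006 through July 2009 contribute their day counts.
Then 26 days into August 2009.
Total: 4 + 31 + 30 + 31 + 30 + 31 + 31 + 28 + 31 + 30 + 31 + 30 + 31 + 31 + 30 + 31 + 30 + 31 + 31 + 29 + 31 + 30 + 31 + 30 + 31 + 31 + 30 + 31 + 30 + 31 + 31 + 28 + 31 + 30 + 31 + 30 + 31 + 26 = 1126.

1126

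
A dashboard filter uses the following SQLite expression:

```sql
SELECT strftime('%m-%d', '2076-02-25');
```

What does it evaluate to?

02-25

`%m-%d` extracts the month-day: 02-25.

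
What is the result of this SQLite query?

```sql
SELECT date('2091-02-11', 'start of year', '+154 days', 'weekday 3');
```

`start of year` rewinds 2091-02-11 to 2091-01-01.
Applying '+154 days' to 2091-01-01: counting 154 days forward gives 2091-06-04.
`weekday 3` advances to the next Wednesday; 2091-06-04 is a Monday, so it moves forward to 2091-06-06.

2091-06-06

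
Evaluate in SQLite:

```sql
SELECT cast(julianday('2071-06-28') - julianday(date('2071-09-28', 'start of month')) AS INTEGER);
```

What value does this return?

`start of month` rewinds 2071-09-28 to 2071-09-01.
2 days remain in June 2071 after the 28th (30 − 28).
July 2071: 31 days.
August 2071: 31 days.
Then 1 day into September 2071.
Total: 2 + 31 + 31 + 1 = 65.
The subtraction is earlier − later, so the result is −65 → -65.

-65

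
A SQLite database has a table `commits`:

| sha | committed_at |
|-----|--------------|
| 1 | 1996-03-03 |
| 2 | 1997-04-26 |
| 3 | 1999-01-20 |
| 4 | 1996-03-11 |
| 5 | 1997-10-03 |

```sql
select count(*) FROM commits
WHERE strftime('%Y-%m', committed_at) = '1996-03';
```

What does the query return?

2

Rows with year-month 1996-03: 1996-03-03, 1996-03-11 → 2.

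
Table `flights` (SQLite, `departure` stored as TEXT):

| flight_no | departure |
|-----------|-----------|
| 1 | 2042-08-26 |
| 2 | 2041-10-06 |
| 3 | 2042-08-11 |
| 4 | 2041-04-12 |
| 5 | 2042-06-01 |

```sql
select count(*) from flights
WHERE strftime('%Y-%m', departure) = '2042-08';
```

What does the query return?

Rows with year-month 2042-08: 2042-08-26, 2042-08-11 → 2.

2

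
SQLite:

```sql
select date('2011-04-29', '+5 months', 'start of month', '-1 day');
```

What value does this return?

Adding +5 months to 2011-04-29 gives 2011-09-29.
`start of month` rewinds 2011-09-29 to 2011-09-01.
Going back 1 day from 2011-09-01 reaches 2011-08-31 (last day of August, 31 days).

2011-08-31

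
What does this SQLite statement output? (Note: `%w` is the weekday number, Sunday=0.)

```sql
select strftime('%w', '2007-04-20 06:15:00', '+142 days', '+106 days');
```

First apply '+142 days', '+106 days': 2007-04-20 06:15:00 → 2007-12-24 06:15:00.
2007-12-24 is a Monday; with Sunday=0 that is 1.

1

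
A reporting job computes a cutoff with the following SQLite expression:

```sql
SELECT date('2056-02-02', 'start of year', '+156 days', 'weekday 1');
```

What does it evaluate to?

`start of year` rewinds 2056-02-02 to 2056-01-01.
Applying '+156 days' to 2056-01-01: counting 156 days forward gives 2056-06-05.
`weekday 1` advances to the next Monday; 2056-06-05 is already a Monday, so it stays at 2056-06-05.

2056-06-05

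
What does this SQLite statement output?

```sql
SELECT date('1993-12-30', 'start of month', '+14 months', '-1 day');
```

1995-01-31

`start of month` rewinds 1993-12-30 to 1993-12-01.
Adding +14 months to 1993-12-01 gives 1995-02-01.
Going back 1 day from 1995-02-01 reaches 1995-01-31 (last day of January, 31 days).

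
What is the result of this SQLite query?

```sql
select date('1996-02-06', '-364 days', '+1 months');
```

Applying '-364 days' to 1996-02-06: counting 364 days back gives 1995-02-07.
Adding +1 month to 1995-02-07 gives 1995-03-07.

1995-03-07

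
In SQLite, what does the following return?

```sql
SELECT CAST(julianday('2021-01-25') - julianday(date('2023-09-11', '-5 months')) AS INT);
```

-806

Adding -5 months to 2023-09-11 gives 2023-04-11.
6 days remain in January 2021 after the 25th (31 − 25).
Full months from February 2021 through March 2023 contribute their day counts.
Then 11 days into April 2023.
Total: 6 + 28 + 31 + 30 + 31 + 30 + 31 + 31 + 30 + 31 + 30 + 31 + 31 + 28 + 31 + 30 + 31 + 30 + 31 + 31 + 30 + 31 + 30 + 31 + 31 + 28 + 31 + 11 = 806.
The subtraction is earlier − later, so the result is −806 → -806.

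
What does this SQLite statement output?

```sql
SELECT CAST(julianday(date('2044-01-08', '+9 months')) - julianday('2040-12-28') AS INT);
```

1380

Adding +9 months to 2044-01-08 gives 2044-10-08.
3 days remain in December 2040 after the 28th (31 − 28).
Full months from January 2041 through September 2044 contribute their day counts.
Then 8 days into October 2044.
Total: 3 + 31 + 28 + 31 + 30 + 31 + 30 + 31 + 31 + 30 + 31 + 30 + 31 + 31 + 28 + 31 + 30 + 31 + 30 + 31 + 31 + 30 + 31 + 30 + 31 + 31 + 28 + 31 + 30 + 31 + 30 + 31 + 31 + 30 + 31 + 30 + 31 + 31 + 29 + 31 + 30 + 31 + 30 + 31 + 31 + 30 + 8 = 1380.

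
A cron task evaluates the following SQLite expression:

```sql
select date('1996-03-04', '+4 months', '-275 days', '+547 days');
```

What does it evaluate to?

1997-04-02

Adding +4 months to 1996-03-04 gives 1996-07-04.
Applying '-275 days' to 1996-07-04: counting 275 days back gives 1995-10-03.
Applying '+547 days' to 1995-10-03: counting 547 days forward gives 1997-04-02.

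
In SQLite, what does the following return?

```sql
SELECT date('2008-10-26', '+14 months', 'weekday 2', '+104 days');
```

Adding +14 months to 2008-10-26 gives 2009-12-26.
`weekday 2` advances to the next Tuesday; 2009-12-26 is a Saturday, so it moves forward to 2009-12-29.
Applying '+104 days' to 2009-12-29: counting 104 days forward gives 2010-04-12.

2010-04-12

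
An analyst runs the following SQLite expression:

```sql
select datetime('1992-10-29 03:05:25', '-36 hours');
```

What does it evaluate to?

-36 hours from 1992-10-29 03:05:25 is 1992-10-27 15:05:25 (crosses midnight).

1992-10-27 15:05:25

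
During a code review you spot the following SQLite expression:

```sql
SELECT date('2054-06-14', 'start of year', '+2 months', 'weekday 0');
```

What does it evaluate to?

`start of year` rewinds 2054-06-14 to 2054-01-01.
Adding +2 months to 2054-01-01 gives 2054-03-01.
`weekday 0` advances to the next Sunday; 2054-03-01 is already a Sunday, so it stays at 2054-03-01.

2054-03-01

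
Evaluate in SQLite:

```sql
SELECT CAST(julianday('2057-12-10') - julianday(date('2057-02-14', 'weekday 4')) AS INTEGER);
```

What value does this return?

298

`weekday 4` advances to the next Thursday; 2057-02-14 is a Wednesday, so it moves forward to 2057-02-15.
13 days remain in February 2057 after the 15th (28 − 15).
Full months from March 2057 through November 2057 contribute their day counts.
Then 10 days into December 2057.
Total: 13 + 31 + 30 + 31 + 30 + 31 + 31 + 30 + 31 + 30 + 10 = 298.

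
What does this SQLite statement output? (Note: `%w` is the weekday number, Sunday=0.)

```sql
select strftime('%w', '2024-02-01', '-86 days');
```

First apply '-86 days': 2024-02-01 → 2023-11-07.
2023-11-07 is a Tuesday; with Sunday=0 that is 2.

2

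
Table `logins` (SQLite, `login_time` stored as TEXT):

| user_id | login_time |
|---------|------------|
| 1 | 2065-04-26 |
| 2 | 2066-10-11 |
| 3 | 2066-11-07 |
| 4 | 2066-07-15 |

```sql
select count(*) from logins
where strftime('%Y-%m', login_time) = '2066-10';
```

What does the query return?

1

Rows with year-month 2066-10: 2066-10-11 → 1.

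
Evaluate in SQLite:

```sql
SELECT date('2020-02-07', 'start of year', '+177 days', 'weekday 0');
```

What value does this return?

2020-06-28

`start of year` rewinds 2020-02-07 to 2020-01-01.
Applying '+177 days' to 2020-01-01: counting 177 days forward gives 2020-06-26.
`weekday 0` advances to the next Sunday; 2020-06-26 is a Friday, so it moves forward to 2020-06-28.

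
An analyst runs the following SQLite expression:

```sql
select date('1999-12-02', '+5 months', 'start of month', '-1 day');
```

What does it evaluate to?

2000-04-30

Adding +5 months to 1999-12-02 gives 2000-05-02.
`start of month` rewinds 2000-05-02 to 2000-05-01.
Going back 1 day from 2000-05-01 reaches 2000-04-30 (last day of April, 30 days).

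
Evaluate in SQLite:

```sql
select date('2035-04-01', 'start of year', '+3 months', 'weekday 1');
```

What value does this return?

2035-04-02

`start of year` rewinds 2035-04-01 to 2035-01-01.
Adding +3 months to 2035-01-01 gives 2035-04-01.
`weekday 1` advances to the next Monday; 2035-04-01 is a Sunday, so it moves forward to 2035-04-02.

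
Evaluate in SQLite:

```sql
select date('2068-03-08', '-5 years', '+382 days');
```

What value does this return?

Adding -5 years to 2068-03-08 gives 2063-03-08.
Applying '+382 days' to 2063-03-08: counting 382 days forward gives 2064-03-24.

2064-03-24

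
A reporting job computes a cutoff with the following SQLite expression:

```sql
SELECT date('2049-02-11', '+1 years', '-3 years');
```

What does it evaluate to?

Adding +1 year to 2049-02-11 gives 2050-02-11.
Adding -3 years to 2050-02-11 gives 2047-02-11.

2047-02-11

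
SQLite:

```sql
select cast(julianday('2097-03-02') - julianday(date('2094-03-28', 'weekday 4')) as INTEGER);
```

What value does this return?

`weekday 4` advances to the next Thursday; 2094-03-28 is a Sunday, so it moves forward to 2094-04-01.
29 days remain in April 2094 after the 1st (30 − 1).
Full months from May 2094 through February 2097 contribute their day counts.
Then 2 days into March 2097.
Total: 29 + 31 + 30 + 31 + 31 + 30 + 31 + 30 + 31 + 31 + 28 + 31 + 30 + 31 + 30 + 31 + 31 + 30 + 31 + 30 + 31 + 31 + 29 + 31 + 30 + 31 + 30 + 31 + 31 + 30 + 31 + 30 + 31 + 31 + 28 + 2 = 1066.

1066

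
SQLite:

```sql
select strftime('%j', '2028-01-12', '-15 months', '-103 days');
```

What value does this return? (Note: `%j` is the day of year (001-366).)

First apply '-15 months', '-103 days': 2028-01-12 → 2026-07-01.
Day-of-year for 2026-07-01: days since 2026-01-01 inclusive = 182, zero-padded to 182.

182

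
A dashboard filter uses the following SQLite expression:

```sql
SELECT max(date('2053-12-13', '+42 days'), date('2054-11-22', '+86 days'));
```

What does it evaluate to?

2055-02-16

date('2053-12-13', '+42 days') → 2054-01-24.
date('2054-11-22', '+86 days') → 2055-02-16.
Later of the two is 2055-02-16.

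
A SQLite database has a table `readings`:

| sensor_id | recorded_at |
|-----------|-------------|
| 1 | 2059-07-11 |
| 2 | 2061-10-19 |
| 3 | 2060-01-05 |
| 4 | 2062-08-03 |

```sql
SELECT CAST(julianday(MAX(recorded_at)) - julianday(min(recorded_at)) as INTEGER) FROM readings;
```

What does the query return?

1119

MIN = 2059-07-11, MAX = 2062-08-03.
20 days remain in July 2059 after the 11th (31 − 11).
Full months from August 2059 through July 2062 contribute their day counts.
Then 3 days into August 2062.
Total: 20 + 31 + 30 + 31 + 30 + 31 + 31 + 29 + 31 + 30 + 31 + 30 + 31 + 31 + 30 + 31 + 30 + 31 + 31 + 28 + 31 + 30 + 31 + 30 + 31 + 31 + 30 + 31 + 30 + 31 + 31 + 28 + 31 + 30 + 31 + 30 + 31 + 3 = 1119.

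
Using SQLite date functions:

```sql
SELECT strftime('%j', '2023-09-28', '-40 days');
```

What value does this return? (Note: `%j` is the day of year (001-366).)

First apply '-40 days': 2023-09-28 → 2023-08-19.
Day-of-year for 2023-08-19: days since 2023-01-01 inclusive = 231, zero-padded to 231.

231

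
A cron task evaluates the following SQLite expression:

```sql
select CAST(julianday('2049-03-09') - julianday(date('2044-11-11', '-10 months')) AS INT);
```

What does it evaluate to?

1884

Adding -10 months to 2044-11-11 gives 2044-01-11.
20 days remain in January 2044 after the 11th (31 − 11).
Full months from February 2044 through February 2049 contribute their day counts.
Then 9 days into March 2049.
Total: 20 + 29 + 31 + 30 + 31 + 30 + 31 + 31 + 30 + 31 + 30 + 31 + 31 + 28 + 31 + 30 + 31 + 30 + 31 + 31 + 30 + 31 + 30 + 31 + 31 + 28 + 31 + 30 + 31 + 30 + 31 + 31 + 30 + 31 + 30 + 31 + 31 + 28 + 31 + 30 + 31 + 30 + 31 + 31 + 30 + 31 + 30 + 31 + 31 + 29 + 31 + 30 + 31 + 30 + 31 + 31 + 30 + 31 + 30 + 31 + 31 + 28 + 9 = 1884.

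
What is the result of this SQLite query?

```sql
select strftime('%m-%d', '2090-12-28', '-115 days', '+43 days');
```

10-17

First apply '-115 days', '+43 days': 2090-12-28 → 2090-10-17.
`%m-%d` extracts the month-day: 10-17.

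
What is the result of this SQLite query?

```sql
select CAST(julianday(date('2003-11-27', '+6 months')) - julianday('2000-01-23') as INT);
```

1586

Adding +6 months to 2003-11-27 gives 2004-05-27.
8 days remain in January 2000 after the 23rd (31 − 23).
Full months from February 2000 through April 2004 contribute their day counts.
Then 27 days into May 2004.
Total: 8 + 29 + 31 + 30 + 31 + 30 + 31 + 31 + 30 + 31 + 30 + 31 + 31 + 28 + 31 + 30 + 31 + 30 + 31 + 31 + 30 + 31 + 30 + 31 + 31 + 28 + 31 + 30 + 31 + 30 + 31 + 31 + 30 + 31 + 30 + 31 + 31 + 28 + 31 + 30 + 31 + 30 + 31 + 31 + 30 + 31 + 30 + 31 + 31 + 29 + 31 + 30 + 27 = 1586.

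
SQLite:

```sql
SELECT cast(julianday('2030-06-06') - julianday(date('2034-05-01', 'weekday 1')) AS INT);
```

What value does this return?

-1425

`weekday 1` advances to the next Monday; 2034-05-01 is already a Monday, so it stays at 2034-05-01.
24 days remain in June 2030 after the 6th (30 − 6).
Full months from July 2030 through April 2034 contribute their day counts.
Then 1 day into May 2034.
Total: 24 + 31 + 31 + 30 + 31 + 30 + 31 + 31 + 28 + 31 + 30 + 31 + 30 + 31 + 31 + 30 + 31 + 30 + 31 + 31 + 29 + 31 + 30 + 31 + 30 + 31 + 31 + 30 + 31 + 30 + 31 + 31 + 28 + 31 + 30 + 31 + 30 + 31 + 31 + 30 + 31 + 30 + 31 + 31 + 28 + 31 + 30 + 1 = 1425.
The subtraction is earlier − later, so the result is −1425 → -1425.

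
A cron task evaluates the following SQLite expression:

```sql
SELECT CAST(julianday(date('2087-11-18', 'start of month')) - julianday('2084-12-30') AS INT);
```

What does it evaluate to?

`start of month` rewinds 2087-11-18 to 2087-11-01.
1 day remains in December 2084 after the 30th (31 − 30).
Full months from January 2085 through October 2087 contribute their day counts.
Then 1 day into November 2087.
Total: 1 + 31 + 28 + 31 + 30 + 31 + 30 + 31 + 31 + 30 + 31 + 30 + 31 + 31 + 28 + 31 + 30 + 31 + 30 + 31 + 31 + 30 + 31 + 30 + 31 + 31 + 28 + 31 + 30 + 31 + 30 + 31 + 31 + 30 + 31 + 1 = 1036.

1036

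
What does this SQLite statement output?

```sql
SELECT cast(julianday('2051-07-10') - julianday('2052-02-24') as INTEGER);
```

21 days remain in July 2051 after the 10th (31 − 10).
Full months from August 2051 through January 2052 contribute their day counts.
Then 24 days into February 2052.
Total: 21 + 31 + 30 + 31 + 30 + 31 + 31 + 24 = 229.
The subtraction is earlier − later, so the result is −229 → -229.

-229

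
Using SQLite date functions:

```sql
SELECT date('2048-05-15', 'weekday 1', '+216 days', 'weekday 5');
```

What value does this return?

`weekday 1` advances to the next Monday; 2048-05-15 is a Friday, so it moves forward to 2048-05-18.
Applying '+216 days' to 2048-05-18: counting 216 days forward gives 2048-12-20.
`weekday 5` advances to the next Friday; 2048-12-20 is a Sunday, so it moves forward to 2048-12-25.

2048-12-25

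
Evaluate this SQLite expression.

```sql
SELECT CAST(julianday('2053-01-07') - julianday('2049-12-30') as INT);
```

1 day remains in December 2049 after the 30th (31 − 30).
Full months from January 2050 through December 2052 contribute their day counts.
Then 7 days into January 2053.
Total: 1 + 31 + 28 + 31 + 30 + 31 + 30 + 31 + 31 + 30 + 31 + 30 + 31 + 31 + 28 + 31 + 30 + 31 + 30 + 31 + 31 + 30 + 31 + 30 + 31 + 31 + 29 + 31 + 30 + 31 + 30 + 31 + 31 + 30 + 31 + 30 + 31 + 7 = 1104.

1104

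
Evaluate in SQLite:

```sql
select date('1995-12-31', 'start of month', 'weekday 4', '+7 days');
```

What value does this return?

`start of month` rewinds 1995-12-31 to 1995-12-01.
`weekday 4` advances to the next Thursday; 1995-12-01 is a Friday, so it moves forward to 1995-12-07.
Advancing 7 more days within December lands on 1995-12-14.

1995-12-14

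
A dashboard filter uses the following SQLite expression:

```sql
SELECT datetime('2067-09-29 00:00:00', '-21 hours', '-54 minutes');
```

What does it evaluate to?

-21 hours from 2067-09-29 00:00:00 is 2067-09-28 03:00:00 (crosses midnight).
-54 minutes from 2067-09-28 03:00:00 is 2067-09-28 02:06:00.

2067-09-28 02:06:00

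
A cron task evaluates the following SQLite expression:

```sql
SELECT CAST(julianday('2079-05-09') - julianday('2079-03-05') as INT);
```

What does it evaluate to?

26 days remain in March 2079 after the 5th (31 − 5).
April 2079: 30 days.
Then 9 days into May 2079.
Total: 26 + 30 + 9 = 65.

65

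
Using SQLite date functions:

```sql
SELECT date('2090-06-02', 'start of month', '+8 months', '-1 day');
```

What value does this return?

`start of month` rewinds 2090-06-02 to 2090-06-01.
Adding +8 months to 2090-06-01 gives 2091-02-01.
Going back 1 day from 2091-02-01 reaches 2091-01-31 (last day of January, 31 days).

2091-01-31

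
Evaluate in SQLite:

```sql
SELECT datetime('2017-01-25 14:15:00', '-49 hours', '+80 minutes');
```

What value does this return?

-49 hours from 2017-01-25 14:15:00 is 2017-01-23 13:15:00 (crosses midnight).
80 minutes = 1h 20m; +80 minutes from 2017-01-23 13:15:00 is 2017-01-23 14:35:00.

2017-01-23 14:35:00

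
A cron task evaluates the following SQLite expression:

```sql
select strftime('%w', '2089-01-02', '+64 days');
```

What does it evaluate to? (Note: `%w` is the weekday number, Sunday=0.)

1

First apply '+64 days': 2089-01-02 → 2089-03-07.
2089-03-07 is a Monday; with Sunday=0 that is 1.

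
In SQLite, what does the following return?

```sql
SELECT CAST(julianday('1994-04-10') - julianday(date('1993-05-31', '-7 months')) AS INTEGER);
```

526

Adding -7 months to 1993-05-31 gives 1992-10-31.
0 days remain in October 1992 after the 31st (31 − 31).
Full months from November 1992 through March 1994 contribute their day counts.
Then 10 days into April 1994.
Total: 0 + 30 + 31 + 31 + 28 + 31 + 30 + 31 + 30 + 31 + 31 + 30 + 31 + 30 + 31 + 31 + 28 + 31 + 10 = 526.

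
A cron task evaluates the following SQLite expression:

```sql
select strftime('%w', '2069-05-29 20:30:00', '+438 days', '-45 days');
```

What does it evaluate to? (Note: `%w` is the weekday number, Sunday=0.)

First apply '+438 days', '-45 days': 2069-05-29 20:30:00 → 2070-06-26 20:30:00.
2070-06-26 is a Thursday; with Sunday=0 that is 4.

4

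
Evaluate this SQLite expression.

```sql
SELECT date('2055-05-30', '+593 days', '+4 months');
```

Applying '+593 days' to 2055-05-30: counting 593 days forward gives 2057-01-12.
Adding +4 months to 2057-01-12 gives 2057-05-12.

2057-05-12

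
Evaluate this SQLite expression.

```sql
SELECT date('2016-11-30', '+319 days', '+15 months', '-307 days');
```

2018-03-14

Applying '+319 days' to 2016-11-30: counting 319 days forward gives 2017-10-15.
Adding +15 months to 2017-10-15 gives 2019-01-15.
Applying '-307 days' to 2019-01-15: counting 307 days back gives 2018-03-14.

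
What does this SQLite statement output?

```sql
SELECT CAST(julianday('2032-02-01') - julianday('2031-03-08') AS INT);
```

330

23 days remain in March 2031 after the 8th (31 − 8).
Full months from April 2031 through January 2032 contribute their day counts.
Then 1 day into February 2032.
Total: 23 + 30 + 31 + 30 + 31 + 31 + 30 + 31 + 30 + 31 + 31 + 1 = 330.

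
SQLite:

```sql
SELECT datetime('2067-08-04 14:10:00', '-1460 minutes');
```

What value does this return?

1460 minutes = 24h 20m; -1460 minutes from 2067-08-04 14:10:00 is 2067-08-03 13:50:00 (crosses midnight).

2067-08-03 13:50:00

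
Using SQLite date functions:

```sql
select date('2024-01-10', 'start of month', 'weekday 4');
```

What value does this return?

2024-01-04

`start of month` rewinds 2024-01-10 to 2024-01-01.
`weekday 4` advances to the next Thursday; 2024-01-01 is a Monday, so it moves forward to 2024-01-04.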